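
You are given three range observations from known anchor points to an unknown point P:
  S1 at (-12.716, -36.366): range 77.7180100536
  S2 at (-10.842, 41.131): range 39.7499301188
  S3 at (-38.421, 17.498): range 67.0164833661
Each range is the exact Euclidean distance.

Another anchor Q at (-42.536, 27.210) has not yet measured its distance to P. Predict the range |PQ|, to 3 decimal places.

69.979

eq1: (x + 12.716)² + (y + 36.366)² = 77.7180100536²
eq2: (x + 10.842)² + (y − 41.131)² = 39.7499301188²
eq3: (x + 38.421)² + (y − 17.498)² = 67.0164833661²
eq2−eq1, eq2−eq3 (x²,y² cancel):
  -3.748·x − 154.994·y = -4785.157655
  -55.158·x − 47.266·y = -2938.106978
det = -3.748·-47.266 − -154.994·-55.158 = -8372.006084
x = (-4785.157655·-47.266 − -154.994·-2938.106978) / -8372.006084 = 27.378586
y = (-3.748·-2938.106978 − -4785.157655·-55.158) / -8372.006084 = 30.211122
|P − Q| = √((27.378586 − -42.536)² + (30.211122 − 27.210)²) = 69.978969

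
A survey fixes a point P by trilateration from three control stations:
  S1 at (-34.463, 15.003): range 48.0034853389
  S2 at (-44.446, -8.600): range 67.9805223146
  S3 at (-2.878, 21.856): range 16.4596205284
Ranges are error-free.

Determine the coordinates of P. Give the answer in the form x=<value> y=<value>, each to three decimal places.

x=10.784 y=31.036

eq1: (x + 34.463)² + (y − 15.003)² = 48.0034853389²
eq2: (x + 44.446)² + (y + 8.600)² = 67.9805223146²
eq3: (x + 2.878)² + (y − 21.856)² = 16.4596205284²
eq1−eq3, eq1−eq2 (x²,y² cancel):
  63.170·x + 13.706·y = 1106.594739
  -19.966·x − 47.206·y = -1680.398271
det = 63.170·-47.206 − 13.706·-19.966 = -2708.349024
x = (1106.594739·-47.206 − 13.706·-1680.398271) / -2708.349024 = 10.783829
y = (63.170·-1680.398271 − 1106.594739·-19.966) / -2708.349024 = 31.036062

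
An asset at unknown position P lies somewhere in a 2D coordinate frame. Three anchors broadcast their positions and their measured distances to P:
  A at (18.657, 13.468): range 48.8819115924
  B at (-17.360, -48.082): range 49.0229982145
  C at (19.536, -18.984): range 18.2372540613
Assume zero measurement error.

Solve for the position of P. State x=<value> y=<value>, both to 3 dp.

eq1: (x − 18.657)² + (y − 13.468)² = 48.8819115924²
eq2: (x + 17.360)² + (y + 48.082)² = 49.0229982145²
eq3: (x − 19.536)² + (y + 18.984)² = 18.2372540613²
eq2−eq1, eq2−eq3 (x²,y² cancel):
  72.034·x + 123.100·y = -2069.964578
  73.792·x + 58.196·y = 199.456146
det = 72.034·58.196 − 123.100·73.792 = -4891.704536
x = (-2069.964578·58.196 − 123.100·199.456146) / -4891.704536 = 29.645435
y = (72.034·199.456146 − -2069.964578·73.792) / -4891.704536 = -34.162826

x=29.645 y=-34.163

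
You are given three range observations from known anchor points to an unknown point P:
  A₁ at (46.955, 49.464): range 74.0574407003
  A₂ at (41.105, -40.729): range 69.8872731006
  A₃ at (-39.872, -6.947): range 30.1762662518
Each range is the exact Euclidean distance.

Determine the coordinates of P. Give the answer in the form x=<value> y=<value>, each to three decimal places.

eq1: (x − 46.955)² + (y − 49.464)² = 74.0574407003²
eq2: (x − 41.105)² + (y + 40.729)² = 69.8872731006²
eq3: (x + 39.872)² + (y + 6.947)² = 30.1762662518²
eq2−eq3, eq2−eq1 (x²,y² cancel):
  -161.954·x + 67.564·y = 2263.188624
  11.700·x + 180.386·y = 702.713273
det = -161.954·180.386 − 67.564·11.700 = -30004.733044
x = (2263.188624·180.386 − 67.564·702.713273) / -30004.733044 = -12.023750
y = (-161.954·702.713273 − 2263.188624·11.700) / -30004.733044 = 4.675480

x=-12.024 y=4.675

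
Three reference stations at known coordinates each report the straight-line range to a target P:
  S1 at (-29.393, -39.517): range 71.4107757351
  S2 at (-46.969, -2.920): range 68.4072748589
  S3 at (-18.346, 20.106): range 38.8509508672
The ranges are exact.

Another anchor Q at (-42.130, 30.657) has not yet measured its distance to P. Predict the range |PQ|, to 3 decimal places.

64.507

eq1: (x + 29.393)² + (y + 39.517)² = 71.4107757351²
eq2: (x + 46.969)² + (y + 2.920)² = 68.4072748589²
eq3: (x + 18.346)² + (y − 20.106)² = 38.8509508672²
eq2−eq1, eq2−eq3 (x²,y² cancel):
  35.152·x − 73.194·y = -209.015260
  57.246·x + 46.052·y = 1696.372461
det = 35.152·46.052 − -73.194·57.246 = 5808.883628
x = (-209.015260·46.052 − -73.194·1696.372461) / 5808.883628 = 19.717853
y = (35.152·1696.372461 − -209.015260·57.246) / 5808.883628 = 12.325289
|P − Q| = √((19.717853 − -42.130)² + (12.325289 − 30.657)²) = 64.507430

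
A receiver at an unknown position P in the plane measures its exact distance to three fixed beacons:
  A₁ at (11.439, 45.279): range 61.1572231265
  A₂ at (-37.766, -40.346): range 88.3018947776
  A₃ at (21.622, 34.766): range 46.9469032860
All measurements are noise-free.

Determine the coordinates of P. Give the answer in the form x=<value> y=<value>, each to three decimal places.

x=43.831 y=-6.595

eq1: (x − 11.439)² + (y − 45.279)² = 61.1572231265²
eq2: (x + 37.766)² + (y + 40.346)² = 88.3018947776²
eq3: (x − 21.622)² + (y − 34.766)² = 46.9469032860²
eq3−eq1, eq3−eq2 (x²,y² cancel):
  -20.366·x + 21.026·y = -1031.341290
  -118.776·x − 150.224·y = -4215.328061
det = -20.366·-150.224 − 21.026·-118.776 = 5556.846160
x = (-1031.341290·-150.224 − 21.026·-4215.328061) / 5556.846160 = 43.831284
y = (-20.366·-4215.328061 − -1031.341290·-118.776) / 5556.846160 = -6.595328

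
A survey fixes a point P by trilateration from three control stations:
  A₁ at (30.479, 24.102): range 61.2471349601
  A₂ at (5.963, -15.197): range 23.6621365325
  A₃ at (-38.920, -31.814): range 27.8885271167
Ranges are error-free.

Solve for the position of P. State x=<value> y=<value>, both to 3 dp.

eq1: (x − 30.479)² + (y − 24.102)² = 61.2471349601²
eq2: (x − 5.963)² + (y + 15.197)² = 23.6621365325²
eq3: (x + 38.920)² + (y + 31.814)² = 27.8885271167²
eq2−eq3, eq2−eq1 (x²,y² cancel):
  -89.766·x − 33.234·y = 2042.517579
  49.032·x + 78.598·y = -1947.945169
det = -89.766·78.598 − -33.234·49.032 = -5425.898580
x = (2042.517579·78.598 − -33.234·-1947.945169) / -5425.898580 = -17.656022
y = (-89.766·-1947.945169 − 2042.517579·49.032) / -5425.898580 = -13.769244

x=-17.656 y=-13.769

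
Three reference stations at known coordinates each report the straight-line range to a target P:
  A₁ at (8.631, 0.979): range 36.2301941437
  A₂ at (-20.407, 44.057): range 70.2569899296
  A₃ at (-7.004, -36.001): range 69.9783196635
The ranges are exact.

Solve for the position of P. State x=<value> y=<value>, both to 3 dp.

x=42.726 y=13.232

eq1: (x − 8.631)² + (y − 0.979)² = 36.2301941437²
eq2: (x + 20.407)² + (y − 44.057)² = 70.2569899296²
eq3: (x + 7.004)² + (y + 36.001)² = 69.9783196635²
eq3−eq2, eq3−eq1 (x²,y² cancel):
  -26.806·x + 160.116·y = 973.257470
  31.270·x + 73.960·y = 2314.662840
det = -26.806·73.960 − 160.116·31.270 = -6989.399080
x = (973.257470·73.960 − 160.116·2314.662840) / -6989.399080 = 42.726482
y = (-26.806·2314.662840 − 973.257470·31.270) / -6989.399080 = 13.231554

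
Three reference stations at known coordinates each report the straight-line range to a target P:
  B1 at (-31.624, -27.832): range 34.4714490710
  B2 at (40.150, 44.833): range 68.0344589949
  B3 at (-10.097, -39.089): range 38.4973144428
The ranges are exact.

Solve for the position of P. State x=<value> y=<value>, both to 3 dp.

eq1: (x + 31.624)² + (y + 27.832)² = 34.4714490710²
eq2: (x − 40.150)² + (y − 44.833)² = 68.0344589949²
eq3: (x + 10.097)² + (y + 39.089)² = 38.4973144428²
eq3−eq2, eq3−eq1 (x²,y² cancel):
  100.494·x + 167.844·y = -1154.523332
  -43.054·x + 22.514·y = 438.560688
det = 100.494·22.514 − 167.844·-43.054 = 9488.877492
x = (-1154.523332·22.514 − 167.844·438.560688) / 9488.877492 = -10.496786
y = (100.494·438.560688 − -1154.523332·-43.054) / 9488.877492 = -0.593761

x=-10.497 y=-0.594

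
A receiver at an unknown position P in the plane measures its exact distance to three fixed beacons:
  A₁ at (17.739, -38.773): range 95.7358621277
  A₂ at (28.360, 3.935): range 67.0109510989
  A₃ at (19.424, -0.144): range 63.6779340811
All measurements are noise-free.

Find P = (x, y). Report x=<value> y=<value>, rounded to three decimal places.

eq1: (x − 17.739)² + (y + 38.773)² = 95.7358621277²
eq2: (x − 28.360)² + (y − 3.935)² = 67.0109510989²
eq3: (x − 19.424)² + (y + 0.144)² = 63.6779340811²
eq2−eq1, eq2−eq3 (x²,y² cancel):
  -21.242·x − 85.416·y = -3676.643905
  -17.872·x − 8.158·y = -6.873035
det = -21.242·-8.158 − -85.416·-17.872 = -1353.262516
x = (-3676.643905·-8.158 − -85.416·-6.873035) / -1353.262516 = -21.730443
y = (-21.242·-6.873035 − -3676.643905·-17.872) / -1353.262516 = 48.448089

x=-21.730 y=48.448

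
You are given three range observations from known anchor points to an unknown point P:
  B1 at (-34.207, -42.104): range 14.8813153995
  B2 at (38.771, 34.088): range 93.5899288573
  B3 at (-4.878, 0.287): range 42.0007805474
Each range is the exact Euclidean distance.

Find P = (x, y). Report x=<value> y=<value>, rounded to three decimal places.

eq1: (x + 34.207)² + (y + 42.104)² = 14.8813153995²
eq2: (x − 38.771)² + (y − 34.088)² = 93.5899288573²
eq3: (x + 4.878)² + (y − 0.287)² = 42.0007805474²
eq2−eq1, eq2−eq3 (x²,y² cancel):
  -145.956·x − 152.384·y = 8815.304715
  -87.298·x − 67.602·y = 4353.704285
det = -145.956·-67.602 − -152.384·-87.298 = -3435.900920
x = (8815.304715·-67.602 − -152.384·4353.704285) / -3435.900920 = -19.646272
y = (-145.956·4353.704285 − 8815.304715·-87.298) / -3435.900920 = -39.031745

x=-19.646 y=-39.032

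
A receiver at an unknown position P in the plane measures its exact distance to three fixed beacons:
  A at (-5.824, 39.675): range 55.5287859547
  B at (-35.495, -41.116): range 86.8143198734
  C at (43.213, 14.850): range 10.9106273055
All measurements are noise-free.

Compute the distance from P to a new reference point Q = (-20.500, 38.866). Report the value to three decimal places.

eq1: (x + 5.824)² + (y − 39.675)² = 55.5287859547²
eq2: (x + 35.495)² + (y + 41.116)² = 86.8143198734²
eq3: (x − 43.213)² + (y − 14.850)² = 10.9106273055²
eq3−eq1, eq3−eq2 (x²,y² cancel):
  -98.074·x + 49.650·y = -3444.265549
  -157.416·x − 111.932·y = -6555.149735
det = -98.074·-111.932 − 49.650·-157.416 = 18793.323368
x = (-3444.265549·-111.932 − 49.650·-6555.149735) / 18793.323368 = 37.831878
y = (-98.074·-6555.149735 − -3444.265549·-157.416) / 18793.323368 = 5.358672
|P − Q| = √((37.831878 − -20.500)² + (5.358672 − 38.866)²) = 67.270715

67.271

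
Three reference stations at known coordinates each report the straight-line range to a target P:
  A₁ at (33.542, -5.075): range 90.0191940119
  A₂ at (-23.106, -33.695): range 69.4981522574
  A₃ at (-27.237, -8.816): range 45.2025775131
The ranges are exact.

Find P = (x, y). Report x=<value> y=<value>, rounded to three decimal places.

eq1: (x − 33.542)² + (y + 5.075)² = 90.0191940119²
eq2: (x + 23.106)² + (y + 33.695)² = 69.4981522574²
eq3: (x + 27.237)² + (y + 8.816)² = 45.2025775131²
eq3−eq2, eq3−eq1 (x²,y² cancel):
  8.262·x − 49.758·y = -1937.055917
  121.558·x + 7.482·y = -5728.936913
det = 8.262·7.482 − -49.758·121.558 = 6110.299248
x = (-1937.055917·7.482 − -49.758·-5728.936913) / 6110.299248 = -49.024358
y = (8.262·-5728.936913 − -1937.055917·121.558) / 6110.299248 = 30.789354

x=-49.024 y=30.789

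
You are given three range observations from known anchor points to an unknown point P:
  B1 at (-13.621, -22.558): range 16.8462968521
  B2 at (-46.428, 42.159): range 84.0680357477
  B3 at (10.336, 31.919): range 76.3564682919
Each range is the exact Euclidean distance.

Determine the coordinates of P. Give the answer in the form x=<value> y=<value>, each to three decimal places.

eq1: (x + 13.621)² + (y + 22.558)² = 16.8462968521²
eq2: (x + 46.428)² + (y − 42.159)² = 84.0680357477²
eq3: (x − 10.336)² + (y − 31.919)² = 76.3564682919²
eq3−eq1, eq3−eq2 (x²,y² cancel):
  -47.914·x − 108.954·y = 5115.252080
  -113.528·x + 20.480·y = 1570.160624
det = -47.914·20.480 − -108.954·-113.528 = -13350.608432
x = (5115.252080·20.480 − -108.954·1570.160624) / -13350.608432 = -20.660904
y = (-47.914·1570.160624 − 5115.252080·-113.528) / -13350.608432 = -37.862818

x=-20.661 y=-37.863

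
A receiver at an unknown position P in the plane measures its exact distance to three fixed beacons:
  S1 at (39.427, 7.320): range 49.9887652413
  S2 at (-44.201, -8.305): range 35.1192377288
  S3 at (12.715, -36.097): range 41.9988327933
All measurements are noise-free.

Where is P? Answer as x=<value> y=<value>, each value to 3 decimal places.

x=-9.912 y=-0.714

eq1: (x − 39.427)² + (y − 7.320)² = 49.9887652413²
eq2: (x + 44.201)² + (y + 8.305)² = 35.1192377288²
eq3: (x − 12.715)² + (y + 36.097)² = 41.9988327933²
eq3−eq1, eq3−eq2 (x²,y² cancel):
  53.424·x + 86.834·y = -591.568599
  -113.832·x + 55.584·y = 1088.577889
det = 53.424·55.584 − 86.834·-113.832 = 12854.007504
x = (-591.568599·55.584 − 86.834·1088.577889) / 12854.007504 = -9.911875
y = (53.424·1088.577889 − -591.568599·-113.832) / 12854.007504 = -0.714427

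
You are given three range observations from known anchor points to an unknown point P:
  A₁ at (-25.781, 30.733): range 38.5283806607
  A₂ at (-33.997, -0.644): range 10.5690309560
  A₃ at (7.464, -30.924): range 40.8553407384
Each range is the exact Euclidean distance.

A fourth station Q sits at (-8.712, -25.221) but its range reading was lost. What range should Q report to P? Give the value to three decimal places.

eq1: (x + 25.781)² + (y − 30.733)² = 38.5283806607²
eq2: (x + 33.997)² + (y + 0.644)² = 10.5690309560²
eq3: (x − 7.464)² + (y + 30.924)² = 40.8553407384²
eq1−eq2, eq1−eq3 (x²,y² cancel):
  -16.432·x − 62.754·y = 919.765196
  66.490·x − 123.314·y = -781.894929
det = -16.432·-123.314 − -62.754·66.490 = 6198.809108
x = (919.765196·-123.314 − -62.754·-781.894929) / 6198.809108 = -26.212609
y = (-16.432·-781.894929 − 919.765196·66.490) / 6198.809108 = -7.792963
|P − Q| = √((-26.212609 − -8.712)² + (-7.792963 − -25.221)²) = 24.698336

24.698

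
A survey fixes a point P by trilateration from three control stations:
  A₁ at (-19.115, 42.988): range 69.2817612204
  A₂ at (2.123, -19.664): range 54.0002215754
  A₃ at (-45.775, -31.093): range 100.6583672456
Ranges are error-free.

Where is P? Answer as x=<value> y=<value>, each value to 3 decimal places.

x=44.004 y=14.424

eq1: (x + 19.115)² + (y − 42.988)² = 69.2817612204²
eq2: (x − 2.123)² + (y + 19.664)² = 54.0002215754²
eq3: (x + 45.775)² + (y + 31.093)² = 100.6583672456²
eq2−eq3, eq2−eq1 (x²,y² cancel):
  -95.796·x − 22.858·y = -4545.137717
  -42.476·x + 125.304·y = -61.767164
det = -95.796·125.304 − -22.858·-42.476 = -12974.538392
x = (-4545.137717·125.304 − -22.858·-61.767164) / -12974.538392 = 44.004325
y = (-95.796·-61.767164 − -4545.137717·-42.476) / -12974.538392 = 14.423806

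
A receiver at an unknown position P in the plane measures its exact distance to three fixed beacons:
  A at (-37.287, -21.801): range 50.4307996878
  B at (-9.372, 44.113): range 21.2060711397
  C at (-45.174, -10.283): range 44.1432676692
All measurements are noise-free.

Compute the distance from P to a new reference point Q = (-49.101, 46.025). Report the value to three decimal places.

eq1: (x + 37.287)² + (y + 21.801)² = 50.4307996878²
eq2: (x + 9.372)² + (y − 44.113)² = 21.2060711397²
eq3: (x + 45.174)² + (y + 10.283)² = 44.1432676692²
eq3−eq2, eq3−eq1 (x²,y² cancel):
  71.604·x + 108.792·y = 1386.291415
  15.774·x − 23.036·y = -875.463872
det = 71.604·-23.036 − 108.792·15.774 = -3365.554752
x = (1386.291415·-23.036 − 108.792·-875.463872) / -3365.554752 = -18.810824
y = (71.604·-875.463872 − 1386.291415·15.774) / -3365.554752 = 25.123370
|P − Q| = √((-18.810824 − -49.101)² + (25.123370 − 46.025)²) = 36.801806

36.802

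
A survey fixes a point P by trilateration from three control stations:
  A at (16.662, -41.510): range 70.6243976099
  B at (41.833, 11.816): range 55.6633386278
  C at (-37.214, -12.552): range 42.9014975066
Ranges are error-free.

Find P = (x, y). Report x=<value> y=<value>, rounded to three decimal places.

x=-12.757 y=22.695

eq1: (x − 16.662)² + (y + 41.510)² = 70.6243976099²
eq2: (x − 41.833)² + (y − 11.816)² = 55.6633386278²
eq3: (x + 37.214)² + (y + 12.552)² = 42.9014975066²
eq1−eq3, eq1−eq2 (x²,y² cancel):
  -107.752·x + 57.916·y = 2688.999205
  50.342·x + 106.652·y = 1778.313672
det = -107.752·106.652 − 57.916·50.342 = -14407.573576
x = (2688.999205·106.652 − 57.916·1778.313672) / -14407.573576 = -12.756786
y = (-107.752·1778.313672 − 2688.999205·50.342) / -14407.573576 = 22.695456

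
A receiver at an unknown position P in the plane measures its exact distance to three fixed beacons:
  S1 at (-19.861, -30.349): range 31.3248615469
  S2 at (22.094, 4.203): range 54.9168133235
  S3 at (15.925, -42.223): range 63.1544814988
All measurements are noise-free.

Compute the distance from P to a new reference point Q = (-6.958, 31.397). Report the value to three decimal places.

eq1: (x + 19.861)² + (y + 30.349)² = 31.3248615469²
eq2: (x − 22.094)² + (y − 4.203)² = 54.9168133235²
eq3: (x − 15.925)² + (y + 42.223)² = 63.1544814988²
eq2−eq3, eq2−eq1 (x²,y² cancel):
  -12.338·x − 92.852·y = 557.945161
  -83.910·x − 69.104·y = 2844.320512
det = -12.338·-69.104 − -92.852·-83.910 = -6938.606168
x = (557.945161·-69.104 − -92.852·2844.320512) / -6938.606168 = -32.505751
y = (-12.338·2844.320512 − 557.945161·-83.910) / -6938.606168 = -1.689670
|P − Q| = √((-32.505751 − -6.958)² + (-1.689670 − 31.397)²) = 41.802097

41.802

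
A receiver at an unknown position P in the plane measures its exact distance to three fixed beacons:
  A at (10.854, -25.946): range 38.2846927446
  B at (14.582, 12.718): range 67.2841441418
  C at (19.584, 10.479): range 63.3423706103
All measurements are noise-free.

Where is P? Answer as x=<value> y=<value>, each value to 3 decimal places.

x=41.439 y=-48.974

eq1: (x − 10.854)² + (y + 25.946)² = 38.2846927446²
eq2: (x − 14.582)² + (y − 12.718)² = 67.2841441418²
eq3: (x − 19.584)² + (y − 10.479)² = 63.3423706103²
eq1−eq3, eq1−eq2 (x²,y² cancel):
  17.460·x + 72.850·y = -2844.199951
  7.456·x + 77.328·y = -3478.060338
det = 17.460·77.328 − 72.850·7.456 = 806.977280
x = (-2844.199951·77.328 − 72.850·-3478.060338) / 806.977280 = 41.439087
y = (17.460·-3478.060338 − -2844.199951·7.456) / 806.977280 = -48.973595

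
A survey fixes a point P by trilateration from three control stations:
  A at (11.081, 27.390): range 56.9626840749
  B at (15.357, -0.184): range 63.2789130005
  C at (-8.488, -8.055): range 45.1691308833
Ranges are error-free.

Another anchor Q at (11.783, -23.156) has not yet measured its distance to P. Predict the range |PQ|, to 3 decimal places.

70.444

eq1: (x − 11.081)² + (y − 27.390)² = 56.9626840749²
eq2: (x − 15.357)² + (y + 0.184)² = 63.2789130005²
eq3: (x + 8.488)² + (y + 8.055)² = 45.1691308833²
eq3−eq2, eq3−eq1 (x²,y² cancel):
  47.690·x + 15.742·y = -1865.028310
  39.138·x + 70.890·y = -468.425500
det = 47.690·70.890 − 15.742·39.138 = 2764.633704
x = (-1865.028310·70.890 − 15.742·-468.425500) / 2764.633704 = -45.155314
y = (47.690·-468.425500 − -1865.028310·39.138) / 2764.633704 = 18.322234
|P − Q| = √((-45.155314 − 11.783)² + (18.322234 − -23.156)²) = 70.444414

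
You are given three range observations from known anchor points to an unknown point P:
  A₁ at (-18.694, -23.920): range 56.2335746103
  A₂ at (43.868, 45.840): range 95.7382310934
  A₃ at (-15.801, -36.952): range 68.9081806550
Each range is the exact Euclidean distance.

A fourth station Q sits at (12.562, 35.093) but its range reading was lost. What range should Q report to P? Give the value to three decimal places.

eq1: (x + 18.694)² + (y + 23.920)² = 56.2335746103²
eq2: (x − 43.868)² + (y − 45.840)² = 95.7382310934²
eq3: (x + 15.801)² + (y + 36.952)² = 68.9081806550²
eq2−eq1, eq2−eq3 (x²,y² cancel):
  -125.124·x − 139.520·y = 2899.518991
  -119.338·x − 165.584·y = 2006.886413
det = -125.124·-165.584 − -139.520·-119.338 = 4068.494656
x = (2899.518991·-165.584 − -139.520·2006.886413) / 4068.494656 = -49.186045
y = (-125.124·2006.886413 − 2899.518991·-119.338) / 4068.494656 = 23.328811
|P − Q| = √((-49.186045 − 12.562)² + (23.328811 − 35.093)²) = 62.858708

62.859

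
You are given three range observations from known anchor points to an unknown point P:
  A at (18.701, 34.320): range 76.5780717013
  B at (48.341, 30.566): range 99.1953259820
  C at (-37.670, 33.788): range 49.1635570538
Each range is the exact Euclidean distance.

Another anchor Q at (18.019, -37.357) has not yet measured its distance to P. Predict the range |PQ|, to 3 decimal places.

eq1: (x − 18.701)² + (y − 34.320)² = 76.5780717013²
eq2: (x − 48.341)² + (y − 30.566)² = 99.1953259820²
eq3: (x + 37.670)² + (y − 33.788)² = 49.1635570538²
eq3−eq1, eq3−eq2 (x²,y² cancel):
  112.742·x + 1.064·y = -4480.213766
  172.022·x − 6.444·y = -6712.182561
det = 112.742·-6.444 − 1.064·172.022 = -909.540856
x = (-4480.213766·-6.444 − 1.064·-6712.182561) / -909.540856 = -39.593889
y = (112.742·-6712.182561 − -4480.213766·172.022) / -909.540856 = -15.337899
|P − Q| = √((-39.593889 − 18.019)² + (-15.337899 − -37.357)²) = 61.677271

61.677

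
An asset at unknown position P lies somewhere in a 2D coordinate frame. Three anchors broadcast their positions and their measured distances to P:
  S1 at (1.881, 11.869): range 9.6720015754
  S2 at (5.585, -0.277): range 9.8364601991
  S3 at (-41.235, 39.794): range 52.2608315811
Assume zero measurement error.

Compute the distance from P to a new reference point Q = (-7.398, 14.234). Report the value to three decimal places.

eq1: (x − 1.881)² + (y − 11.869)² = 9.6720015754²
eq2: (x − 5.585)² + (y + 0.277)² = 9.8364601991²
eq3: (x + 41.235)² + (y − 39.794)² = 52.2608315811²
eq1−eq3, eq1−eq2 (x²,y² cancel):
  -86.232·x + 55.850·y = 501.829436
  7.408·x − 24.292·y = -116.350703
det = -86.232·-24.292 − 55.850·7.408 = 1681.010944
x = (501.829436·-24.292 − 55.850·-116.350703) / 1681.010944 = -3.386209
y = (-86.232·-116.350703 − 501.829436·7.408) / 1681.010944 = 3.757026
|P − Q| = √((-3.386209 − -7.398)² + (3.757026 − 14.234)²) = 11.218799

11.219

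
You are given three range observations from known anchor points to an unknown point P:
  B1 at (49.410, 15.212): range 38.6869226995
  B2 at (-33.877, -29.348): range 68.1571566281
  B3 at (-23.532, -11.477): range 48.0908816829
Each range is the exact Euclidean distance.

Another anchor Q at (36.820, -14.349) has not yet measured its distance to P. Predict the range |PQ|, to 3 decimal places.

44.192

eq1: (x − 49.410)² + (y − 15.212)² = 38.6869226995²
eq2: (x + 33.877)² + (y + 29.348)² = 68.1571566281²
eq3: (x + 23.532)² + (y + 11.477)² = 48.0908816829²
eq1−eq2, eq1−eq3 (x²,y² cancel):
  -166.574·x − 89.120·y = -3812.516823
  -145.884·x − 53.378·y = -2803.331404
det = -166.574·-53.378 − -89.120·-145.884 = -4109.795108
x = (-3812.516823·-53.378 − -89.120·-2803.331404) / -4109.795108 = 11.272672
y = (-166.574·-2803.331404 − -3812.516823·-145.884) / -4109.795108 = 21.709861
|P − Q| = √((11.272672 − 36.820)² + (21.709861 − -14.349)²) = 44.191712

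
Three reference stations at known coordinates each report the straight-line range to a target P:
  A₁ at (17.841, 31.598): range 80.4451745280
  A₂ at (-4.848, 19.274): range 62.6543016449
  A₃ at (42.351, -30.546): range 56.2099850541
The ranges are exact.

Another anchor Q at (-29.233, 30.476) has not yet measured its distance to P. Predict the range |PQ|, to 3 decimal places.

75.277

eq1: (x − 17.841)² + (y − 31.598)² = 80.4451745280²
eq2: (x + 4.848)² + (y − 19.274)² = 62.6543016449²
eq3: (x − 42.351)² + (y + 30.546)² = 56.2099850541²
eq3−eq2, eq3−eq1 (x²,y² cancel):
  -94.398·x + 99.640·y = -3097.674232
  -49.020·x + 124.288·y = -4721.794117
det = -94.398·124.288 − 99.640·-49.020 = -6848.185824
x = (-3097.674232·124.288 − 99.640·-4721.794117) / -6848.185824 = -12.481529
y = (-94.398·-4721.794117 − -3097.674232·-49.020) / -6848.185824 = -42.913545
|P − Q| = √((-12.481529 − -29.233)² + (-42.913545 − 30.476)²) = 75.277069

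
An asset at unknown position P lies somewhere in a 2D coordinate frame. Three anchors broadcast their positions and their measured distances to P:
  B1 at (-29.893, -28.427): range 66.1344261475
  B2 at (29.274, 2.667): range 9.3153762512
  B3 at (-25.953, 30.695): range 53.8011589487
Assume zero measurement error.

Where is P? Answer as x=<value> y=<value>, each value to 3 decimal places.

x=23.790 y=10.197

eq1: (x + 29.893)² + (y + 28.427)² = 66.1344261475²
eq2: (x − 29.274)² + (y − 2.667)² = 9.3153762512²
eq3: (x + 25.953)² + (y − 30.695)² = 53.8011589487²
eq3−eq2, eq3−eq1 (x²,y² cancel):
  110.454·x − 56.056·y = 2056.127201
  -7.880·x − 118.244·y = -1393.253074
det = 110.454·-118.244 − -56.056·-7.880 = -13502.244056
x = (2056.127201·-118.244 − -56.056·-1393.253074) / -13502.244056 = 23.790482
y = (110.454·-1393.253074 − 2056.127201·-7.880) / -13502.244056 = 10.197423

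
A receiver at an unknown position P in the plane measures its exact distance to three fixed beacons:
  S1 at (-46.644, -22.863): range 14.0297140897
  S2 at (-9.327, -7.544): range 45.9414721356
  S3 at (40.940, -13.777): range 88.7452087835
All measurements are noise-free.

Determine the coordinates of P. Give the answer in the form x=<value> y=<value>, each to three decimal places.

x=-44.775 y=-36.768

eq1: (x + 46.644)² + (y + 22.863)² = 14.0297140897²
eq2: (x + 9.327)² + (y + 7.544)² = 45.9414721356²
eq3: (x − 40.940)² + (y + 13.777)² = 88.7452087835²
eq1−eq3, eq1−eq2 (x²,y² cancel):
  175.168·x + 18.172·y = -8511.369381
  74.634·x + 30.638·y = -4468.260625
det = 175.168·30.638 − 18.172·74.634 = 4010.548136
x = (-8511.369381·30.638 − 18.172·-4468.260625) / 4010.548136 = -44.775451
y = (175.168·-4468.260625 − -8511.369381·74.634) / 4010.548136 = -36.767726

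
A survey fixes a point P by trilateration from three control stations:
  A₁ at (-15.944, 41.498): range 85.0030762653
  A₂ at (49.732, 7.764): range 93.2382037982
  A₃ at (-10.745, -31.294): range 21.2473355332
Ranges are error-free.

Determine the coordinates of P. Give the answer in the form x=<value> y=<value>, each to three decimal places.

x=-28.778 y=-42.531

eq1: (x + 15.944)² + (y − 41.498)² = 85.0030762653²
eq2: (x − 49.732)² + (y − 7.764)² = 93.2382037982²
eq3: (x + 10.745)² + (y + 31.294)² = 21.2473355332²
eq3−eq2, eq3−eq1 (x²,y² cancel):
  120.954·x + 78.116·y = -6803.131321
  -10.398·x + 145.584·y = -5892.548028
det = 120.954·145.584 − 78.116·-10.398 = 18421.217304
x = (-6803.131321·145.584 − 78.116·-5892.548028) / 18421.217304 = -28.777946
y = (120.954·-5892.548028 − -6803.131321·-10.398) / 18421.217304 = -42.530643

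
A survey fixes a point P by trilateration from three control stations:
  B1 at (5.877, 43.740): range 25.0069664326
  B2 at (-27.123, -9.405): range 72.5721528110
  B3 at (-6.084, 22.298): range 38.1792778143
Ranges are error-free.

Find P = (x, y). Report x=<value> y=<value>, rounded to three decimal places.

eq1: (x − 5.877)² + (y − 43.740)² = 25.0069664326²
eq2: (x + 27.123)² + (y + 9.405)² = 72.5721528110²
eq3: (x + 6.084)² + (y − 22.298)² = 38.1792778143²
eq1−eq2, eq1−eq3 (x²,y² cancel):
  -66.000·x − 106.290·y = -5764.984568
  -23.922·x − 42.884·y = -2245.819753
det = -66.000·-42.884 − -106.290·-23.922 = 287.674620
x = (-5764.984568·-42.884 − -106.290·-2245.819753) / 287.674620 = 29.607814
y = (-66.000·-2245.819753 − -5764.984568·-23.922) / 287.674620 = 35.853503

x=29.608 y=35.854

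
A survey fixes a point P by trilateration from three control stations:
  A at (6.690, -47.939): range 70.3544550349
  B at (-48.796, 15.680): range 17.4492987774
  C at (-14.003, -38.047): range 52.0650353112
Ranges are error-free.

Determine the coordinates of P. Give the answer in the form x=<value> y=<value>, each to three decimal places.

eq1: (x − 6.690)² + (y + 47.939)² = 70.3544550349²
eq2: (x + 48.796)² + (y − 15.680)² = 17.4492987774²
eq3: (x + 14.003)² + (y + 38.047)² = 52.0650353112²
eq1−eq3, eq1−eq2 (x²,y² cancel):
  -41.386·x + 19.784·y = 1539.735838
  -110.972·x + 127.238·y = 4929.279510
det = -41.386·127.238 − 19.784·-110.972 = -3070.401820
x = (1539.735838·127.238 − 19.784·4929.279510) / -3070.401820 = -32.045331
y = (-41.386·4929.279510 − 1539.735838·-110.972) / -3070.401820 = 10.791941

x=-32.045 y=10.792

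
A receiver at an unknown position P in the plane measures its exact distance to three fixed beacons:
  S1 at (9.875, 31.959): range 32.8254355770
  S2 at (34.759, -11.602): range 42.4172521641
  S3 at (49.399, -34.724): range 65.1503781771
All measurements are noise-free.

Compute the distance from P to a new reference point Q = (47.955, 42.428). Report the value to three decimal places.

eq1: (x − 9.875)² + (y − 31.959)² = 32.8254355770²
eq2: (x − 34.759)² + (y + 11.602)² = 42.4172521641²
eq3: (x − 49.399)² + (y + 34.724)² = 65.1503781771²
eq3−eq1, eq3−eq2 (x²,y² cancel):
  -79.048·x + 133.366·y = 639.938485
  -29.280·x + 46.244·y = 142.125603
det = -79.048·46.244 − 133.366·-29.280 = 249.460768
x = (639.938485·46.244 − 133.366·142.125603) / 249.460768 = 42.646353
y = (-79.048·142.125603 − 639.938485·-29.280) / 249.460768 = 30.075487
|P − Q| = √((42.646353 − 47.955)² + (30.075487 − 42.428)²) = 13.444936

13.445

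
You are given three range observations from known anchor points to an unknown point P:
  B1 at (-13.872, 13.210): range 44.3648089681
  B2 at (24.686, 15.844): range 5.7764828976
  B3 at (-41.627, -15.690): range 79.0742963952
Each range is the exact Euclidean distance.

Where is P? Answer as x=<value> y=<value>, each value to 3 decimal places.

x=30.320 y=17.117

eq1: (x + 13.872)² + (y − 13.210)² = 44.3648089681²
eq2: (x − 24.686)² + (y − 15.844)² = 5.7764828976²
eq3: (x + 41.627)² + (y + 15.690)² = 79.0742963952²
eq3−eq1, eq3−eq2 (x²,y² cancel):
  55.510·x + 57.800·y = 2672.461331
  132.626·x + 63.068·y = 5100.824299
det = 55.510·63.068 − 57.800·132.626 = -4164.878120
x = (2672.461331·63.068 − 57.800·5100.824299) / -4164.878120 = 30.320420
y = (55.510·5100.824299 − 2672.461331·132.626) / -4164.878120 = 17.117211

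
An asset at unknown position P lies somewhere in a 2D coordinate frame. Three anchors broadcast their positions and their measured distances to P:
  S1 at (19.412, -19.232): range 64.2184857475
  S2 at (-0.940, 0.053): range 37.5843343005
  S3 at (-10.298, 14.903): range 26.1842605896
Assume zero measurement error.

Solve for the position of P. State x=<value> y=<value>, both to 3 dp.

x=-36.378 y=12.571

eq1: (x − 19.412)² + (y + 19.232)² = 64.2184857475²
eq2: (x + 0.940)² + (y − 0.053)² = 37.5843343005²
eq3: (x + 10.298)² + (y − 14.903)² = 26.1842605896²
eq1−eq3, eq1−eq2 (x²,y² cancel):
  -59.420·x + 68.270·y = 3019.851054
  -40.704·x + 38.570·y = 1965.622568
det = -59.420·38.570 − 68.270·-40.704 = 487.032680
x = (3019.851054·38.570 − 68.270·1965.622568) / 487.032680 = -36.378252
y = (-59.420·1965.622568 − 3019.851054·-40.704) / 487.032680 = 12.571486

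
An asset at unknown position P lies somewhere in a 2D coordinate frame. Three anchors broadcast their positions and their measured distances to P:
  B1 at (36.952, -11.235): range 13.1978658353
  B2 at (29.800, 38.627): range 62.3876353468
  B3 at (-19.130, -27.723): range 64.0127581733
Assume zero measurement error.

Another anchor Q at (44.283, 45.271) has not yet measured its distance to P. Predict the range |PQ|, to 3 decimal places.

eq1: (x − 36.952)² + (y + 11.235)² = 13.1978658353²
eq2: (x − 29.800)² + (y − 38.627)² = 62.3876353468²
eq3: (x + 19.130)² + (y + 27.723)² = 64.0127581733²
eq3−eq2, eq3−eq1 (x²,y² cancel):
  97.860·x + 132.700·y = 1450.979665
  112.164·x + 32.976·y = 4280.603446
det = 97.860·32.976 − 132.700·112.164 = -11657.131440
x = (1450.979665·32.976 − 132.700·4280.603446) / -11657.131440 = 44.624063
y = (97.860·4280.603446 − 1450.979665·112.164) / -11657.131440 = -21.973860
|P − Q| = √((44.624063 − 44.283)² + (-21.973860 − 45.271)²) = 67.245725

67.246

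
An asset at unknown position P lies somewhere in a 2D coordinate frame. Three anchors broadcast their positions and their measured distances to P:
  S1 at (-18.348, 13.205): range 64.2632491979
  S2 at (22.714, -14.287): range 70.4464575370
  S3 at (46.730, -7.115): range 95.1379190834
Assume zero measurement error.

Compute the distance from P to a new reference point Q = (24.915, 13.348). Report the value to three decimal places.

88.549

eq1: (x + 18.348)² + (y − 13.205)² = 64.2632491979²
eq2: (x − 22.714)² + (y + 14.287)² = 70.4464575370²
eq3: (x − 46.730)² + (y + 7.115)² = 95.1379190834²
eq1−eq3, eq1−eq2 (x²,y² cancel):
  130.156·x − 40.640·y = -3198.163454
  82.124·x − 54.984·y = -623.915146
det = 130.156·-54.984 − -40.640·82.124 = -3818.978144
x = (-3198.163454·-54.984 − -40.640·-623.915146) / -3818.978144 = -39.406329
y = (130.156·-623.915146 − -3198.163454·82.124) / -3818.978144 = -47.510006
|P − Q| = √((-39.406329 − 24.915)² + (-47.510006 − 13.348)²) = 88.549027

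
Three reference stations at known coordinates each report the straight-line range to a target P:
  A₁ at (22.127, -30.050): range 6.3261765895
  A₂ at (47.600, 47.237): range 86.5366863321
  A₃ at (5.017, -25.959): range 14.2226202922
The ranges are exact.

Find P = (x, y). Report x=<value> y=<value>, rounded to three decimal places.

eq1: (x − 22.127)² + (y + 30.050)² = 6.3261765895²
eq2: (x − 47.600)² + (y − 47.237)² = 86.5366863321²
eq3: (x − 5.017)² + (y + 25.959)² = 14.2226202922²
eq3−eq2, eq3−eq1 (x²,y² cancel):
  85.166·x + 146.392·y = -3488.260954
  34.220·x − 8.182·y = 855.829077
det = 85.166·-8.182 − 146.392·34.220 = -5706.362452
x = (-3488.260954·-8.182 − 146.392·855.829077) / -5706.362452 = 16.953984
y = (85.166·855.829077 − -3488.260954·34.220) / -5706.362452 = -33.691486

x=16.954 y=-33.691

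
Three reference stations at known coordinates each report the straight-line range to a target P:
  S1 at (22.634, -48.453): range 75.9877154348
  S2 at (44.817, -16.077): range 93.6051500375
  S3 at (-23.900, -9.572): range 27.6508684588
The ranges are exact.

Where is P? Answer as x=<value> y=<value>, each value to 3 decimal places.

eq1: (x − 22.634)² + (y + 48.453)² = 75.9877154348²
eq2: (x − 44.817)² + (y + 16.077)² = 93.6051500375²
eq3: (x + 23.900)² + (y + 9.572)² = 27.6508684588²
eq2−eq3, eq2−eq1 (x²,y² cancel):
  -137.434·x + 13.010·y = 6393.153353
  -44.366·x − 64.752·y = 3580.748964
det = -137.434·-64.752 − 13.010·-44.366 = 9476.328028
x = (6393.153353·-64.752 − 13.010·3580.748964) / 9476.328028 = -48.600577
y = (-137.434·3580.748964 − 6393.153353·-44.366) / 9476.328028 = -21.999873

x=-48.601 y=-22.000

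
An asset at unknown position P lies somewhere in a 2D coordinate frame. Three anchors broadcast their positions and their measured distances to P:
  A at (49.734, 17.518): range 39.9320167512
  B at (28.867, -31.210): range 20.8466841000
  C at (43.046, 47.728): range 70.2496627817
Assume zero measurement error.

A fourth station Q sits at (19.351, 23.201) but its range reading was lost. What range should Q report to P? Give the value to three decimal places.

53.688

eq1: (x − 49.734)² + (y − 17.518)² = 39.9320167512²
eq2: (x − 28.867)² + (y + 31.210)² = 20.8466841000²
eq3: (x − 43.046)² + (y − 47.728)² = 70.2496627817²
eq2−eq1, eq2−eq3 (x²,y² cancel):
  41.734·x + 97.456·y = -186.998433
  28.358·x + 157.876·y = -2176.878572
det = 41.734·157.876 − 97.456·28.358 = 3825.139736
x = (-186.998433·157.876 − 97.456·-2176.878572) / 3825.139736 = 47.743959
y = (41.734·-2176.878572 − -186.998433·28.358) / 3825.139736 = -22.364398
|P − Q| = √((47.743959 − 19.351)² + (-22.364398 − 23.201)²) = 53.687667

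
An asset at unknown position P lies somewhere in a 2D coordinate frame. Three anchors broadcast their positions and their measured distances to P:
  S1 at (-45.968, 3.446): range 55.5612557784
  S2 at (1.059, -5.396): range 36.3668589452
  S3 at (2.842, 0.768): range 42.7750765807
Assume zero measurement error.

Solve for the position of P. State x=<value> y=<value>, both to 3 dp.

x=-10.977 y=-39.713

eq1: (x + 45.968)² + (y − 3.446)² = 55.5612557784²
eq2: (x − 1.059)² + (y + 5.396)² = 36.3668589452²
eq3: (x − 2.842)² + (y − 0.768)² = 42.7750765807²
eq2−eq1, eq2−eq3 (x²,y² cancel):
  -94.054·x + 17.684·y = 330.188929
  3.566·x + 12.328·y = -528.730256
det = -94.054·12.328 − 17.684·3.566 = -1222.558856
x = (330.188929·12.328 − 17.684·-528.730256) / -1222.558856 = -10.977496
y = (-94.054·-528.730256 − 330.188929·3.566) / -1222.558856 = -39.713214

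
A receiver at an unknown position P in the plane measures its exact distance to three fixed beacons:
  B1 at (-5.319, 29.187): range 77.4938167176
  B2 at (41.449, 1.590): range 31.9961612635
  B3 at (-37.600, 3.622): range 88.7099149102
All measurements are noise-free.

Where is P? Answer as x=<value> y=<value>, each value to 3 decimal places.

eq1: (x + 5.319)² + (y − 29.187)² = 77.4938167176²
eq2: (x − 41.449)² + (y − 1.590)² = 31.9961612635²
eq3: (x + 37.600)² + (y − 3.622)² = 88.7099149102²
eq1−eq3, eq1−eq2 (x²,y² cancel):
  -64.562·x − 51.130·y = -1317.451220
  93.536·x − 55.194·y = 5821.912265
det = -64.562·-55.194 − -51.130·93.536 = 8345.930708
x = (-1317.451220·-55.194 − -51.130·5821.912265) / 8345.930708 = 44.379685
y = (-64.562·5821.912265 − -1317.451220·93.536) / 8345.930708 = -30.271661

x=44.380 y=-30.272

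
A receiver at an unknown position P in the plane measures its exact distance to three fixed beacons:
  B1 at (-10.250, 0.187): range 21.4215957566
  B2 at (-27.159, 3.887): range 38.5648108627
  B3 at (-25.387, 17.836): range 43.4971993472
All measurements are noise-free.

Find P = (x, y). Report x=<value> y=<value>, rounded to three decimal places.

eq1: (x + 10.250)² + (y − 0.187)² = 21.4215957566²
eq2: (x + 27.159)² + (y − 3.887)² = 38.5648108627²
eq3: (x + 25.387)² + (y − 17.836)² = 43.4971993472²
eq2−eq3, eq2−eq1 (x²,y² cancel):
  3.544·x + 27.898·y = -194.859099
  33.818·x − 7.400·y = 380.737291
det = 3.544·-7.400 − 27.898·33.818 = -969.680164
x = (-194.859099·-7.400 − 27.898·380.737291) / -969.680164 = 9.466886
y = (3.544·380.737291 − -194.859099·33.818) / -969.680164 = -8.187316

x=9.467 y=-8.187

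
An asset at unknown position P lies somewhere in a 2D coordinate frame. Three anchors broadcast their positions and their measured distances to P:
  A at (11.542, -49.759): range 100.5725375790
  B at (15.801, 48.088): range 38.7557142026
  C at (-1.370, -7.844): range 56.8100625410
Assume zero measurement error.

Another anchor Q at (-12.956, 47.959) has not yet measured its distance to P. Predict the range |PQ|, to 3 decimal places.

eq1: (x − 11.542)² + (y + 49.759)² = 100.5725375790²
eq2: (x − 15.801)² + (y − 48.088)² = 38.7557142026²
eq3: (x + 1.370)² + (y + 7.844)² = 56.8100625410²
eq1−eq3, eq1−eq2 (x²,y² cancel):
  -25.824·x + 83.830·y = 4341.681500
  8.518·x + 195.694·y = 8565.781432
det = -25.824·195.694 − 83.830·8.518 = -5767.665796
x = (4341.681500·195.694 − 83.830·8565.781432) / -5767.665796 = -22.811925
y = (-25.824·8565.781432 − 4341.681500·8.518) / -5767.665796 = 44.764241
|P − Q| = √((-22.811925 − -12.956)² + (44.764241 − 47.959)²) = 10.360779

10.361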